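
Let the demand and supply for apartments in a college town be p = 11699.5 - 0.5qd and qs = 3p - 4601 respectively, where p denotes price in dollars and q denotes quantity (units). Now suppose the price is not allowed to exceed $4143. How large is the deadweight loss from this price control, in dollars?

Rearranging demand gives qd = 23399 - 2p. Without the control the market clears where 23399 - 2p = 3p - 4601, i.e. p* = 5600 and q* = 12199.
The ceiling of 4143 is below the equilibrium price 5600, so it binds.
At p = 4143: qd = 23399 - 2·4143 = 15113 and qs = 3·4143 - 4601 = 7828.
Quantity traded falls to 7828. At q = 7828 the demand price is (23399 - 7828)/2 = 7785.5 and the supply price is (4601 + 7828)/3 = 4143.
Deadweight loss = ½ · (7785.5 - 4143) · (12199 - 7828) = ½ · 3642.5 · 4371 = 7960683.75.

7960683.75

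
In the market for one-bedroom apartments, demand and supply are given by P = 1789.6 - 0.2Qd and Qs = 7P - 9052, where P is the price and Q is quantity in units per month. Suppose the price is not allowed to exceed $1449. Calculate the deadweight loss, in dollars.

Rearranging demand gives Qd = 8948 - 5P. Setting quantity demanded equal to quantity supplied, 8948 - 5P = 7P - 9052, gives P* = 1500 and Q* = 1448.
Since 1449 < 1500, the ceiling is binding.
At P = 1449: Qd = 8948 - 5·1449 = 1703 and Qs = 7·1449 - 9052 = 1091.
Quantity traded falls to 1091. At Q = 1091 the demand price is (8948 - 1091)/5 = 1571.4 and the supply price is (9052 + 1091)/7 = 1449.
Deadweight loss = ½ · (1571.4 - 1449) · (1448 - 1091) = ½ · 122.4 · 357 = 21848.4.

21848.4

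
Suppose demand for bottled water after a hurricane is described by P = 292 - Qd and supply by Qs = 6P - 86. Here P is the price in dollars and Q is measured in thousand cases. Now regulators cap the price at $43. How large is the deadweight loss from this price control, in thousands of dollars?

2541

Rearranging demand gives Qd = 292 - P. In a free market, 292 - P = 6P - 86 gives the equilibrium P* = 54, Q* = 238.
Because the ceiling (43) lies below the market-clearing price, it is binding.
At P = 43: Qd = 292 - 43 = 249 and Qs = 6·43 - 86 = 172.
Quantity traded falls to 172. At Q = 172 the demand price is 292 - 172 = 120 and the supply price is (86 + 172)/6 = 43.
Deadweight loss = ½ · (120 - 43) · (238 - 172) = ½ · 77 · 66 = 2541.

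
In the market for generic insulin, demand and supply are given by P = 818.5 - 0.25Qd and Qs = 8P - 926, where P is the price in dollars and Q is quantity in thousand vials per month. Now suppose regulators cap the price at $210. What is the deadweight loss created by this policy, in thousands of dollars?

Rearranging demand gives Qd = 3274 - 4P. Without the control the market clears where 3274 - 4P = 8P - 926, i.e. P* = 350 and Q* = 1874.
Since 210 < 350, the ceiling is binding.
At P = 210: Qd = 3274 - 4·210 = 2434 and Qs = 8·210 - 926 = 754.
Quantity traded falls to 754. At Q = 754 the demand price is (3274 - 754)/4 = 630 and the supply price is (926 + 754)/8 = 210.
Deadweight loss = ½ · (630 - 210) · (1874 - 754) = ½ · 420 · 1120 = 235200.

235200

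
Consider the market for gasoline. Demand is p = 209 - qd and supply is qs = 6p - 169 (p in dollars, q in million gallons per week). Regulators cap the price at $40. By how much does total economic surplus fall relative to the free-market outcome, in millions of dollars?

Rearranging demand gives qd = 209 - p. In a free market, 209 - p = 6p - 169 gives the equilibrium p* = 54, q* = 155.
The ceiling of 40 is below the equilibrium price 54, so it binds.
At p = 40: qd = 209 - 40 = 169 and qs = 6·40 - 169 = 71.
Quantity traded falls to 71. At q = 71 the demand price is 209 - 71 = 138 and the supply price is (169 + 71)/6 = 40.
Deadweight loss = ½ · (138 - 40) · (155 - 71) = ½ · 98 · 84 = 4116.

4116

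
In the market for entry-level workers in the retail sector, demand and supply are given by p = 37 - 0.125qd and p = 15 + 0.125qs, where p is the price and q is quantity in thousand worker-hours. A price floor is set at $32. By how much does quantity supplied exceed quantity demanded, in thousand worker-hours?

96

Rearranging demand gives qd = 296 - 8p; rearranging supply gives qs = 8p - 120. Equilibrium: 296 - 8p = 8p - 120, so 416 = 16p and p* = 26, q* = 88.
Since 32 > 26, the floor is binding.
At p = 32: qd = 296 - 8·32 = 40 and qs = 8·32 - 120 = 136.
Surplus = qs - qd = 136 - 40 = 96.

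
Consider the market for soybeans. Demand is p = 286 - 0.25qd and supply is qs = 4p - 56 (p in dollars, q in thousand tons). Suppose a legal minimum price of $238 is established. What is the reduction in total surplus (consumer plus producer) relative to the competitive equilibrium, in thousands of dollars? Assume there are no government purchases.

Rearranging demand gives qd = 1144 - 4p. Setting quantity demanded equal to quantity supplied, 1144 - 4p = 4p - 56, gives p* = 150 and q* = 544.
Since 238 > 150, the floor is binding.
At p = 238: qd = 1144 - 4·238 = 192 and qs = 4·238 - 56 = 896.
Quantity traded falls to 192. At q = 192 the demand price is (1144 - 192)/4 = 238 and the supply price is (56 + 192)/4 = 62.
Deadweight loss = ½ · (238 - 62) · (544 - 192) = ½ · 176 · 352 = 30976.

30976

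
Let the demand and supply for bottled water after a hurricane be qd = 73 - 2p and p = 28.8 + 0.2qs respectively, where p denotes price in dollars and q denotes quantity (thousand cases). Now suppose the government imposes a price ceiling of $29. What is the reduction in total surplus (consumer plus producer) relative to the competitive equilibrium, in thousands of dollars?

Rearranging supply gives qs = 5p - 144. Setting quantity demanded equal to quantity supplied, 73 - 2p = 5p - 144, gives p* = 31 and q* = 11.
Because the ceiling (29) lies below the market-clearing price, it is binding.
At p = 29: qd = 73 - 2·29 = 15 and qs = 5·29 - 144 = 1.
Quantity traded falls to 1. At q = 1 the demand price is (73 - 1)/2 = 36 and the supply price is (144 + 1)/5 = 29.
Deadweight loss = ½ · (36 - 29) · (11 - 1) = ½ · 7 · 10 = 35.

35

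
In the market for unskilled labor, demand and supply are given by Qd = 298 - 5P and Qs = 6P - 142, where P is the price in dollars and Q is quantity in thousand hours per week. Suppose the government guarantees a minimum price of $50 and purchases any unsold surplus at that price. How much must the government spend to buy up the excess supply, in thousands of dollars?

Equilibrium: 298 - 5P = 6P - 142, so 440 = 11P and P* = 40, Q* = 98.
Because the floor (50) lies above the market-clearing price, it is binding.
At P = 50: Qd = 298 - 5·50 = 48 and Qs = 6·50 - 142 = 158.
Surplus = Qs - Qd = 110.
Government expenditure = surplus × support price = 110 × 50 = 5500.

5500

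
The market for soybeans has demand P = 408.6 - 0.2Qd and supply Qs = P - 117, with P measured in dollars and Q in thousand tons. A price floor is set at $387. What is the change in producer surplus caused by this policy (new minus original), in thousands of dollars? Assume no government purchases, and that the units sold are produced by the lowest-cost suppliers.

Rearranging demand gives Qd = 2043 - 5P. Equilibrium: 2043 - 5P = P - 117, so 2160 = 6P and P* = 360, Q* = 243.
Because the floor (387) lies above the market-clearing price, it is binding.
At P = 387: Qd = 2043 - 5·387 = 108 and Qs = 387 - 117 = 270.
Producer surplus without the control is ½ · (360 - 117) · 243 = 29524.5.
With the floor, 108 units are sold at 387. The supply price at Q = 108 is 225, so PS = ½ · [(387 - 117) + (387 - 225)] · 108 = 23328.
Change in producer surplus = 23328 - 29524.5 = -6196.5.

-6196.5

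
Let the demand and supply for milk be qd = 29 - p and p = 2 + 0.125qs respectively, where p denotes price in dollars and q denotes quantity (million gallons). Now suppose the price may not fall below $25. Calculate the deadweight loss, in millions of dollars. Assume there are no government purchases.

225

Rearranging supply gives qs = 8p - 16. Equilibrium: 29 - p = 8p - 16, so 45 = 9p and p* = 5, q* = 24.
Since 25 > 5, the floor is binding.
At p = 25: qd = 29 - 25 = 4 and qs = 8·25 - 16 = 184.
Quantity traded falls to 4. At q = 4 the demand price is 29 - 4 = 25 and the supply price is (16 + 4)/8 = 2.5.
Deadweight loss = ½ · (25 - 2.5) · (24 - 4) = ½ · 22.5 · 20 = 225.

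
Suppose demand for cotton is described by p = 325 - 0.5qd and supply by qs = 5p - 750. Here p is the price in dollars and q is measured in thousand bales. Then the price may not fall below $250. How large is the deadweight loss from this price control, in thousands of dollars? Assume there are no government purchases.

Rearranging demand gives qd = 650 - 2p. Without the control the market clears where 650 - 2p = 5p - 750, i.e. p* = 200 and q* = 250.
Because the floor (250) lies above the market-clearing price, it is binding.
At p = 250: qd = 650 - 2·250 = 150 and qs = 5·250 - 750 = 500.
Quantity traded falls to 150. At q = 150 the demand price is (650 - 150)/2 = 250 and the supply price is (750 + 150)/5 = 180.
Deadweight loss = ½ · (250 - 180) · (250 - 150) = ½ · 70 · 100 = 3500.

3500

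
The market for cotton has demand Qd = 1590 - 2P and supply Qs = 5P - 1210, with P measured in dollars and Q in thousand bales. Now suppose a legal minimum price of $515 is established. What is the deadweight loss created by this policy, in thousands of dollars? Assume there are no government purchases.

Equilibrium: 1590 - 2P = 5P - 1210, so 2800 = 7P and P* = 400, Q* = 790.
Because the floor (515) lies above the market-clearing price, it is binding.
At P = 515: Qd = 1590 - 2·515 = 560 and Qs = 5·515 - 1210 = 1365.
Quantity traded falls to 560. At Q = 560 the demand price is (1590 - 560)/2 = 515 and the supply price is (1210 + 560)/5 = 354.
Deadweight loss = ½ · (515 - 354) · (790 - 560) = ½ · 161 · 230 = 18515.

18515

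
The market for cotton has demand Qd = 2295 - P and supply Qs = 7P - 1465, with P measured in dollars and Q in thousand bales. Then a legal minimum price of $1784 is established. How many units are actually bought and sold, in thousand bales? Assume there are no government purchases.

511

Without the control the market clears where 2295 - P = 7P - 1465, i.e. P* = 470 and Q* = 1825.
Since 1784 > 470, the floor is binding.
At P = 1784: Qd = 2295 - 1784 = 511 and Qs = 7·1784 - 1465 = 11023.
The quantity actually transacted is the short side, demand: 511.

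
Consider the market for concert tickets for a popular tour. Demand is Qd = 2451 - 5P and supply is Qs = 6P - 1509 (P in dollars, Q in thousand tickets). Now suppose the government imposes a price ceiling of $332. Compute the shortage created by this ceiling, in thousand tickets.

Equilibrium: 2451 - 5P = 6P - 1509, so 3960 = 11P and P* = 360, Q* = 651.
Because the ceiling (332) lies below the market-clearing price, it is binding.
At P = 332: Qd = 2451 - 5·332 = 791 and Qs = 6·332 - 1509 = 483.
Shortage = Qd - Qs = 791 - 483 = 308.

308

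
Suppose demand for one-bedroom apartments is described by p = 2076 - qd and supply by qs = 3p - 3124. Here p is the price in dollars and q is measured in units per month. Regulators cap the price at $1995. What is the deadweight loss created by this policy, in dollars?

Rearranging demand gives qd = 2076 - p. In a free market, 2076 - p = 3p - 3124 gives the equilibrium p* = 1300, q* = 776.
Since 1995 is above p* = 1300, the ceiling does not bind and the free-market outcome prevails.
Since the control does not bind, no trades are prevented and deadweight loss is zero.

0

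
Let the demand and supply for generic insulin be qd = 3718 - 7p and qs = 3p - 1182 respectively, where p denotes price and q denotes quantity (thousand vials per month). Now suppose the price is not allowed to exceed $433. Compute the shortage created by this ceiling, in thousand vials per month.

Without the control the market clears where 3718 - 7p = 3p - 1182, i.e. p* = 490 and q* = 288.
The ceiling of 433 is below the equilibrium price 490, so it binds.
At p = 433: qd = 3718 - 7·433 = 687 and qs = 3·433 - 1182 = 117.
Shortage = qd - qs = 687 - 117 = 570.

570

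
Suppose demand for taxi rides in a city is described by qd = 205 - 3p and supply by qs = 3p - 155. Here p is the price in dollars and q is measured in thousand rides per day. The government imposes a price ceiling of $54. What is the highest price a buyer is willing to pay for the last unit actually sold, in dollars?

In a free market, 205 - 3p = 3p - 155 gives the equilibrium p* = 60, q* = 25.
The ceiling of 54 is below the equilibrium price 60, so it binds.
At p = 54: qd = 205 - 3·54 = 43 and qs = 3·54 - 155 = 7.
Only 7 units reach the market. On the demand curve, the marginal buyer's willingness to pay at q = 7 is (205 - 7)/3 = 66.

66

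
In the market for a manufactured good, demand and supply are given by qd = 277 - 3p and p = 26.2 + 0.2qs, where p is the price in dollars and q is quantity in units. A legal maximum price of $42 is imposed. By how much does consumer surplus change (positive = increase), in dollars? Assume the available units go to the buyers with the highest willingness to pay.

373.5

Rearranging supply gives qs = 5p - 131. Equilibrium: 277 - 3p = 5p - 131, so 408 = 8p and p* = 51, q* = 124.
The ceiling of 42 is below the equilibrium price 51, so it binds.
At p = 42: qd = 277 - 3·42 = 151 and qs = 5·42 - 131 = 79.
Consumer surplus without the control is ½ · (277/3 - 51) · 124 = 7688/3.
With the ceiling, 79 units are sold at 42 (assume they go to the highest-value buyers). The demand price at q = 79 is 66, so CS = ½ · [(277/3 - 42) + (66 - 42)] · 79 = 17617/6.
Change in consumer surplus = 17617/6 - 7688/3 = 373.5.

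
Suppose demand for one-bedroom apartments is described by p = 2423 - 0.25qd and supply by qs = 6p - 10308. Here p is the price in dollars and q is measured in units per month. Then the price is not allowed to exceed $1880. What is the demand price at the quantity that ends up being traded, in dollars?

Rearranging demand gives qd = 9692 - 4p. Setting quantity demanded equal to quantity supplied, 9692 - 4p = 6p - 10308, gives p* = 2000 and q* = 1692.
Since 1880 < 2000, the ceiling is binding.
At p = 1880: qd = 9692 - 4·1880 = 2172 and qs = 6·1880 - 10308 = 972.
Only 972 units reach the market. On the demand curve, the marginal buyer's willingness to pay at q = 972 is (9692 - 972)/4 = 2180.

2180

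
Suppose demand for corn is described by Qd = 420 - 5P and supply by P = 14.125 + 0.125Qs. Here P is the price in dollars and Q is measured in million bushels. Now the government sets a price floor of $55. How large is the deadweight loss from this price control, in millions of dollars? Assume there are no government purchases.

Rearranging supply gives Qs = 8P - 113. Without the control the market clears where 420 - 5P = 8P - 113, i.e. P* = 41 and Q* = 215.
The floor of 55 is above the equilibrium price 41, so it binds.
At P = 55: Qd = 420 - 5·55 = 145 and Qs = 8·55 - 113 = 327.
Quantity traded falls to 145. At Q = 145 the demand price is (420 - 145)/5 = 55 and the supply price is (113 + 145)/8 = 32.25.
Deadweight loss = ½ · (55 - 32.25) · (215 - 145) = ½ · 22.75 · 70 = 796.25.

796.25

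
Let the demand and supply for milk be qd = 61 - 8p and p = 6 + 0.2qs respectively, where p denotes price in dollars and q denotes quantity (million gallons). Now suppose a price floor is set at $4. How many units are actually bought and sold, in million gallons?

Rearranging supply gives qs = 5p - 30. Equilibrium: 61 - 8p = 5p - 30, so 91 = 13p and p* = 7, q* = 5.
The floor of 4 is below the equilibrium price 7, so it is not binding; the market clears at p* = 7, q* = 5.

5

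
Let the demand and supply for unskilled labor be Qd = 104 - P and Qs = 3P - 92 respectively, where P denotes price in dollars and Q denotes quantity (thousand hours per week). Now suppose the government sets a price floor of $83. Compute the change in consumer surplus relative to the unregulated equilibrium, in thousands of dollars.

Without the control the market clears where 104 - P = 3P - 92, i.e. P* = 49 and Q* = 55.
Since 83 > 49, the floor is binding.
At P = 83: Qd = 104 - 83 = 21 and Qs = 3·83 - 92 = 157.
Consumer surplus without the control is ½ · (104 - 49) · 55 = 1512.5.
With the floor, consumers buy 21 units at 83, so CS = ½ · (104 - 83) · 21 = 220.5.
Change in consumer surplus = 220.5 - 1512.5 = -1292.

-1292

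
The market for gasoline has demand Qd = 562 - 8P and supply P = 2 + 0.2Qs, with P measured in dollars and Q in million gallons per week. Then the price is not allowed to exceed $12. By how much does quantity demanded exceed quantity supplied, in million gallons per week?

Rearranging supply gives Qs = 5P - 10. Equilibrium: 562 - 8P = 5P - 10, so 572 = 13P and P* = 44, Q* = 210.
Because the ceiling (12) lies below the market-clearing price, it is binding.
At P = 12: Qd = 562 - 8·12 = 466 and Qs = 5·12 - 10 = 50.
Shortage = Qd - Qs = 466 - 50 = 416.

416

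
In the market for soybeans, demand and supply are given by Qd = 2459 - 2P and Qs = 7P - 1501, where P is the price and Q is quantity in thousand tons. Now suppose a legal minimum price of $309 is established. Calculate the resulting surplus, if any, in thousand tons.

Without the control the market clears where 2459 - 2P = 7P - 1501, i.e. P* = 440 and Q* = 1579.
The floor of 309 is below the equilibrium price 440, so it is not binding; the market clears at P* = 440, Q* = 1579.
Since the control does not bind, there is no surplus.

0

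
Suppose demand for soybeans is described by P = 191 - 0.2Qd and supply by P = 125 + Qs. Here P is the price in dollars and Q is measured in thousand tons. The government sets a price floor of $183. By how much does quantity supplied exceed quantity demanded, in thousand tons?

18

Rearranging demand gives Qd = 955 - 5P; rearranging supply gives Qs = P - 125. Equilibrium: 955 - 5P = P - 125, so 1080 = 6P and P* = 180, Q* = 55.
The floor of 183 is above the equilibrium price 180, so it binds.
At P = 183: Qd = 955 - 5·183 = 40 and Qs = 183 - 125 = 58.
Surplus = Qs - Qd = 58 - 40 = 18.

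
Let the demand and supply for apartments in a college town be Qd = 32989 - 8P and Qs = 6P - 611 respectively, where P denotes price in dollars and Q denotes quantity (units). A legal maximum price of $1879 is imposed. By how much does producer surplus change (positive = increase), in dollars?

Setting quantity demanded equal to quantity supplied, 32989 - 8P = 6P - 611, gives P* = 2400 and Q* = 13789.
Since 1879 < 2400, the ceiling is binding.
At P = 1879: Qd = 32989 - 8·1879 = 17957 and Qs = 6·1879 - 611 = 10663.
Producer surplus without the control is ½ · (2400 - 611/6) · 13789 = 190136521/12.
With the ceiling, producers sell 10663 units at 1879, so PS = ½ · (1879 - 611/6) · 10663 = 113699569/12.
Change in producer surplus = 113699569/12 - 190136521/12 = -6369746.

-6369746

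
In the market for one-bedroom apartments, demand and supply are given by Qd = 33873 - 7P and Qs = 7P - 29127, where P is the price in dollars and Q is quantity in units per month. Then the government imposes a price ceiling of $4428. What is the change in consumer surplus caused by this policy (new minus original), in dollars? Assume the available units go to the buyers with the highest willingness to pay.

Equilibrium: 33873 - 7P = 7P - 29127, so 63000 = 14P and P* = 4500, Q* = 2373.
The ceiling of 4428 is below the equilibrium price 4500, so it binds.
At P = 4428: Qd = 33873 - 7·4428 = 2877 and Qs = 7·4428 - 29127 = 1869.
Consumer surplus without the control is ½ · (4839 - 4500) · 2373 = 402223.5.
With the ceiling, 1869 units are sold at 4428 (assume they go to the highest-value buyers). The demand price at Q = 1869 is 4572, so CS = ½ · [(4839 - 4428) + (4572 - 4428)] · 1869 = 518647.5.
Change in consumer surplus = 518647.5 - 402223.5 = 116424.

116424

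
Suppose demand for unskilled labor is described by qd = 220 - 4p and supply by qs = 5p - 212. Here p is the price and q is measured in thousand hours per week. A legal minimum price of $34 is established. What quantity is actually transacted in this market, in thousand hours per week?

28

Setting quantity demanded equal to quantity supplied, 220 - 4p = 5p - 212, gives p* = 48 and q* = 28.
Since 34 is below p* = 48, the floor does not bind and the free-market outcome prevails.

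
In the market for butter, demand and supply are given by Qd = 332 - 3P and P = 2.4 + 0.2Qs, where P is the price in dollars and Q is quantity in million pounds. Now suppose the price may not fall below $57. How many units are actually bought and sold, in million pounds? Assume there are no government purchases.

Rearranging supply gives Qs = 5P - 12. In a free market, 332 - 3P = 5P - 12 gives the equilibrium P* = 43, Q* = 203.
Because the floor (57) lies above the market-clearing price, it is binding.
At P = 57: Qd = 332 - 3·57 = 161 and Qs = 5·57 - 12 = 273.
The quantity actually transacted is the short side, demand: 161.

161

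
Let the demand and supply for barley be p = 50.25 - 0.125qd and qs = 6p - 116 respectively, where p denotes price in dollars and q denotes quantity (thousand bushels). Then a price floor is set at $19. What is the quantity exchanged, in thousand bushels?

106

Rearranging demand gives qd = 402 - 8p. Equilibrium: 402 - 8p = 6p - 116, so 518 = 14p and p* = 37, q* = 106.
The floor of 19 is below the equilibrium price 37, so it is not binding; the market clears at p* = 37, q* = 106.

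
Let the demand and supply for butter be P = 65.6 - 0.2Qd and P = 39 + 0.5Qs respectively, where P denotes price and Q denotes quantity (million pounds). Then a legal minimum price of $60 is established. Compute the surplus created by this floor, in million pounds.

Rearranging demand gives Qd = 328 - 5P; rearranging supply gives Qs = 2P - 78. Equilibrium: 328 - 5P = 2P - 78, so 406 = 7P and P* = 58, Q* = 38.
The floor of 60 is above the equilibrium price 58, so it binds.
At P = 60: Qd = 328 - 5·60 = 28 and Qs = 2·60 - 78 = 42.
Surplus = Qs - Qd = 42 - 28 = 14.

14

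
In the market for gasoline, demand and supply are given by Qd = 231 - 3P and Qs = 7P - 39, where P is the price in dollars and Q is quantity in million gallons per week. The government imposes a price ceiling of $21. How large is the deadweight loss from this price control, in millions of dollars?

In a free market, 231 - 3P = 7P - 39 gives the equilibrium P* = 27, Q* = 150.
Since 21 < 27, the ceiling is binding.
At P = 21: Qd = 231 - 3·21 = 168 and Qs = 7·21 - 39 = 108.
Quantity traded falls to 108. At Q = 108 the demand price is (231 - 108)/3 = 41 and the supply price is (39 + 108)/7 = 21.
Deadweight loss = ½ · (41 - 21) · (150 - 108) = ½ · 20 · 42 = 420.

420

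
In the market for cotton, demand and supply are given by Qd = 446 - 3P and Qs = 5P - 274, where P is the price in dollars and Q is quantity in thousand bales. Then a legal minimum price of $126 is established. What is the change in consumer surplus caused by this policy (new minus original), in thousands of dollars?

-4392

Equilibrium: 446 - 3P = 5P - 274, so 720 = 8P and P* = 90, Q* = 176.
The floor of 126 is above the equilibrium price 90, so it binds.
At P = 126: Qd = 446 - 3·126 = 68 and Qs = 5·126 - 274 = 356.
Consumer surplus without the control is ½ · (446/3 - 90) · 176 = 15488/3.
With the floor, consumers buy 68 units at 126, so CS = ½ · (446/3 - 126) · 68 = 2312/3.
Change in consumer surplus = 2312/3 - 15488/3 = -4392.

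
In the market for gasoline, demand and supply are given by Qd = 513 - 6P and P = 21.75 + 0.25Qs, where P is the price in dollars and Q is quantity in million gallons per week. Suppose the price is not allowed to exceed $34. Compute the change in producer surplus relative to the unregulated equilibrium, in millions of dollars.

-2626

Rearranging supply gives Qs = 4P - 87. Without the control the market clears where 513 - 6P = 4P - 87, i.e. P* = 60 and Q* = 153.
Because the ceiling (34) lies below the market-clearing price, it is binding.
At P = 34: Qd = 513 - 6·34 = 309 and Qs = 4·34 - 87 = 49.
Producer surplus without the control is ½ · (60 - 21.75) · 153 = 2926.125.
With the ceiling, producers sell 49 units at 34, so PS = ½ · (34 - 21.75) · 49 = 300.125.
Change in producer surplus = 300.125 - 2926.125 = -2626.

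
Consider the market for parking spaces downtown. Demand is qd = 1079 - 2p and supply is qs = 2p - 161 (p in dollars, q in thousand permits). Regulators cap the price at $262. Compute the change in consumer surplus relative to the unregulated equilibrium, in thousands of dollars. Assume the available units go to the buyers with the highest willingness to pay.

15120

Setting quantity demanded equal to quantity supplied, 1079 - 2p = 2p - 161, gives p* = 310 and q* = 459.
The ceiling of 262 is below the equilibrium price 310, so it binds.
At p = 262: qd = 1079 - 2·262 = 555 and qs = 2·262 - 161 = 363.
Consumer surplus without the control is ½ · (539.5 - 310) · 459 = 52670.25.
With the ceiling, 363 units are sold at 262 (assume they go to the highest-value buyers). The demand price at q = 363 is 358, so CS = ½ · [(539.5 - 262) + (358 - 262)] · 363 = 67790.25.
Change in consumer surplus = 67790.25 - 52670.25 = 15120.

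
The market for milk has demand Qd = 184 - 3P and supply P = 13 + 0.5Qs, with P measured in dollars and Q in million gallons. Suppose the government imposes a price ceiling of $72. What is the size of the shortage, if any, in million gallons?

Rearranging supply gives Qs = 2P - 26. Without the control the market clears where 184 - 3P = 2P - 26, i.e. P* = 42 and Q* = 58.
The ceiling of 72 is above the equilibrium price 42, so it is not binding; the market clears at P* = 42, Q* = 58.
Since the control does not bind, there is no shortage.

0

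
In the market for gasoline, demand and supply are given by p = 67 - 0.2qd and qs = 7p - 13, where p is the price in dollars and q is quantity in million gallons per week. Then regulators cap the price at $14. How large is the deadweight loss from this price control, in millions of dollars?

Rearranging demand gives qd = 335 - 5p. Setting quantity demanded equal to quantity supplied, 335 - 5p = 7p - 13, gives p* = 29 and q* = 190.
The ceiling of 14 is below the equilibrium price 29, so it binds.
At p = 14: qd = 335 - 5·14 = 265 and qs = 7·14 - 13 = 85.
Quantity traded falls to 85. At q = 85 the demand price is (335 - 85)/5 = 50 and the supply price is (13 + 85)/7 = 14.
Deadweight loss = ½ · (50 - 14) · (190 - 85) = ½ · 36 · 105 = 1890.

1890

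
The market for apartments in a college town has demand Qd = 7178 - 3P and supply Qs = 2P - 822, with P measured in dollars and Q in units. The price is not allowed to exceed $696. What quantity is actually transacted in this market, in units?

Without the control the market clears where 7178 - 3P = 2P - 822, i.e. P* = 1600 and Q* = 2378.
Since 696 < 1600, the ceiling is binding.
At P = 696: Qd = 7178 - 3·696 = 5090 and Qs = 2·696 - 822 = 570.
The quantity actually transacted is the short side, supply: 570.

570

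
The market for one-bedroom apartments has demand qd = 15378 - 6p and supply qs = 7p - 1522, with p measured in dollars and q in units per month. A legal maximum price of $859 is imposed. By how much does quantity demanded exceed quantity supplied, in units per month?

Without the control the market clears where 15378 - 6p = 7p - 1522, i.e. p* = 1300 and q* = 7578.
Because the ceiling (859) lies below the market-clearing price, it is binding.
At p = 859: qd = 15378 - 6·859 = 10224 and qs = 7·859 - 1522 = 4491.
Shortage = qd - qs = 10224 - 4491 = 5733.

5733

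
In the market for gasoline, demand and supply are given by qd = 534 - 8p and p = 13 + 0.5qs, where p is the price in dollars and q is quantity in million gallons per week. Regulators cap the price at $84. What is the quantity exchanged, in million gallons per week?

Rearranging supply gives qs = 2p - 26. In a free market, 534 - 8p = 2p - 26 gives the equilibrium p* = 56, q* = 86.
The ceiling of 84 is above the equilibrium price 56, so it is not binding; the market clears at p* = 56, q* = 86.

86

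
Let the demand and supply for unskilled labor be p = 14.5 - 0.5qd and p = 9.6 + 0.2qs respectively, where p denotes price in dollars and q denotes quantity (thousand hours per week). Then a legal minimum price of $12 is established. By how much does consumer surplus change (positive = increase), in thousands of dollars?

Rearranging demand gives qd = 29 - 2p; rearranging supply gives qs = 5p - 48. Setting quantity demanded equal to quantity supplied, 29 - 2p = 5p - 48, gives p* = 11 and q* = 7.
Since 12 > 11, the floor is binding.
At p = 12: qd = 29 - 2·12 = 5 and qs = 5·12 - 48 = 12.
Consumer surplus without the control is ½ · (14.5 - 11) · 7 = 12.25.
With the floor, consumers buy 5 units at 12, so CS = ½ · (14.5 - 12) · 5 = 6.25.
Change in consumer surplus = 6.25 - 12.25 = -6.

-6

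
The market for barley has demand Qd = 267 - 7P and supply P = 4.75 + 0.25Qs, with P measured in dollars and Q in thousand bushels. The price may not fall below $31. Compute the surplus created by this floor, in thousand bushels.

Rearranging supply gives Qs = 4P - 19. Setting quantity demanded equal to quantity supplied, 267 - 7P = 4P - 19, gives P* = 26 and Q* = 85.
The floor of 31 is above the equilibrium price 26, so it binds.
At P = 31: Qd = 267 - 7·31 = 50 and Qs = 4·31 - 19 = 105.
Surplus = Qs - Qd = 105 - 50 = 55.

55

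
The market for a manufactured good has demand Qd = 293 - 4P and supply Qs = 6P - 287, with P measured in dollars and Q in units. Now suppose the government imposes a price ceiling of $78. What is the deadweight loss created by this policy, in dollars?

0

Equilibrium: 293 - 4P = 6P - 287, so 580 = 10P and P* = 58, Q* = 61.
The ceiling of 78 is above the equilibrium price 58, so it is not binding; the market clears at P* = 58, Q* = 61.
Since the control does not bind, no trades are prevented and deadweight loss is zero.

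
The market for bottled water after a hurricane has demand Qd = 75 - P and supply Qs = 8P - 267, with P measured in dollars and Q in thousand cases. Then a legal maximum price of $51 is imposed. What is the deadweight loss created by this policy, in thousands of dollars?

0

In a free market, 75 - P = 8P - 267 gives the equilibrium P* = 38, Q* = 37.
The ceiling of 51 is above the equilibrium price 38, so it is not binding; the market clears at P* = 38, Q* = 37.
Since the control does not bind, no trades are prevented and deadweight loss is zero.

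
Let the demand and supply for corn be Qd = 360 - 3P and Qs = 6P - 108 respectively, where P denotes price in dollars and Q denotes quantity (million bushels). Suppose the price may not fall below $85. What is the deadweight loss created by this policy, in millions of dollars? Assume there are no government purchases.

2450.25

Setting quantity demanded equal to quantity supplied, 360 - 3P = 6P - 108, gives P* = 52 and Q* = 204.
The floor of 85 is above the equilibrium price 52, so it binds.
At P = 85: Qd = 360 - 3·85 = 105 and Qs = 6·85 - 108 = 402.
Quantity traded falls to 105. At Q = 105 the demand price is (360 - 105)/3 = 85 and the supply price is (108 + 105)/6 = 35.5.
Deadweight loss = ½ · (85 - 35.5) · (204 - 105) = ½ · 49.5 · 99 = 2450.25.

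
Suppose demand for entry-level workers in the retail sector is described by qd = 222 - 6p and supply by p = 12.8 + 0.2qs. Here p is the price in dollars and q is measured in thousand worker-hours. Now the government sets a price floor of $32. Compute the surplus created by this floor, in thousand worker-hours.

Rearranging supply gives qs = 5p - 64. Setting quantity demanded equal to quantity supplied, 222 - 6p = 5p - 64, gives p* = 26 and q* = 66.
Since 32 > 26, the floor is binding.
At p = 32: qd = 222 - 6·32 = 30 and qs = 5·32 - 64 = 96.
Surplus = qs - qd = 96 - 30 = 66.

66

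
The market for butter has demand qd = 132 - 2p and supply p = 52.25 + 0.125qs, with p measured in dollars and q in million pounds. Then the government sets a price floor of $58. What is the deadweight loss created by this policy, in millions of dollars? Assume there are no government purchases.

Rearranging supply gives qs = 8p - 418. Without the control the market clears where 132 - 2p = 8p - 418, i.e. p* = 55 and q* = 22.
Because the floor (58) lies above the market-clearing price, it is binding.
At p = 58: qd = 132 - 2·58 = 16 and qs = 8·58 - 418 = 46.
Quantity traded falls to 16. At q = 16 the demand price is (132 - 16)/2 = 58 and the supply price is (418 + 16)/8 = 54.25.
Deadweight loss = ½ · (58 - 54.25) · (22 - 16) = ½ · 3.75 · 6 = 11.25.

11.25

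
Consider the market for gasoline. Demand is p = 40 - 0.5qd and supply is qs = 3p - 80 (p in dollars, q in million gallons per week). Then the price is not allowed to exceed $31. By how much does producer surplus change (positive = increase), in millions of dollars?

Rearranging demand gives qd = 80 - 2p. In a free market, 80 - 2p = 3p - 80 gives the equilibrium p* = 32, q* = 16.
Since 31 < 32, the ceiling is binding.
At p = 31: qd = 80 - 2·31 = 18 and qs = 3·31 - 80 = 13.
Producer surplus without the control is ½ · (32 - 80/3) · 16 = 128/3.
With the ceiling, producers sell 13 units at 31, so PS = ½ · (31 - 80/3) · 13 = 169/6.
Change in producer surplus = 169/6 - 128/3 = -14.5.

-14.5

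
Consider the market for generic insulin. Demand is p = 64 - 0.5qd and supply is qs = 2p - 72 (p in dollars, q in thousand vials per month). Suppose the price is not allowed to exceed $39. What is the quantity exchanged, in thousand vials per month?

Rearranging demand gives qd = 128 - 2p. Without the control the market clears where 128 - 2p = 2p - 72, i.e. p* = 50 and q* = 28.
Because the ceiling (39) lies below the market-clearing price, it is binding.
At p = 39: qd = 128 - 2·39 = 50 and qs = 2·39 - 72 = 6.
The quantity actually transacted is the short side, supply: 6.

6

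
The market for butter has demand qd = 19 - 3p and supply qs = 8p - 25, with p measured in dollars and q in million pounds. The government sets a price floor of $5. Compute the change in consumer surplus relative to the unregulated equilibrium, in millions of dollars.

-5.5

Without the control the market clears where 19 - 3p = 8p - 25, i.e. p* = 4 and q* = 7.
Because the floor (5) lies above the market-clearing price, it is binding.
At p = 5: qd = 19 - 3·5 = 4 and qs = 8·5 - 25 = 15.
Consumer surplus without the control is ½ · (19/3 - 4) · 7 = 49/6.
With the floor, consumers buy 4 units at 5, so CS = ½ · (19/3 - 5) · 4 = 8/3.
Change in consumer surplus = 8/3 - 49/6 = -5.5.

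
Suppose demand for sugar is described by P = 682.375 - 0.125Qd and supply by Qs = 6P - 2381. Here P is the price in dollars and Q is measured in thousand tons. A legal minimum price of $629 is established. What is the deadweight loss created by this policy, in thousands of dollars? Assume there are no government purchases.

Rearranging demand gives Qd = 5459 - 8P. Equilibrium: 5459 - 8P = 6P - 2381, so 7840 = 14P and P* = 560, Q* = 979.
Because the floor (629) lies above the market-clearing price, it is binding.
At P = 629: Qd = 5459 - 8·629 = 427 and Qs = 6·629 - 2381 = 1393.
Quantity traded falls to 427. At Q = 427 the demand price is (5459 - 427)/8 = 629 and the supply price is (2381 + 427)/6 = 468.
Deadweight loss = ½ · (629 - 468) · (979 - 427) = ½ · 161 · 552 = 44436.

44436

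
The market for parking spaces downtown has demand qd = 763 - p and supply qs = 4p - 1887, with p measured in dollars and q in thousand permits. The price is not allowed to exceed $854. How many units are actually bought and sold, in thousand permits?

233

In a free market, 763 - p = 4p - 1887 gives the equilibrium p* = 530, q* = 233.
Since 854 is above p* = 530, the ceiling does not bind and the free-market outcome prevails.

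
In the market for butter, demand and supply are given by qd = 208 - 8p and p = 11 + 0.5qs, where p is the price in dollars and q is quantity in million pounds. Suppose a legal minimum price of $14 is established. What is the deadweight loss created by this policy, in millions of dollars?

Rearranging supply gives qs = 2p - 22. Equilibrium: 208 - 8p = 2p - 22, so 230 = 10p and p* = 23, q* = 24.
Since 14 is below p* = 23, the floor does not bind and the free-market outcome prevails.
Since the control does not bind, no trades are prevented and deadweight loss is zero.

0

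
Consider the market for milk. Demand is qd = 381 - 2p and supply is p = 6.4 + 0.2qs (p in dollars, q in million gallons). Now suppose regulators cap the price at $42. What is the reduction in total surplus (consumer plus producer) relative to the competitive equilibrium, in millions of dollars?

2528.75

Rearranging supply gives qs = 5p - 32. In a free market, 381 - 2p = 5p - 32 gives the equilibrium p* = 59, q* = 263.
The ceiling of 42 is below the equilibrium price 59, so it binds.
At p = 42: qd = 381 - 2·42 = 297 and qs = 5·42 - 32 = 178.
Quantity traded falls to 178. At q = 178 the demand price is (381 - 178)/2 = 101.5 and the supply price is (32 + 178)/5 = 42.
Deadweight loss = ½ · (101.5 - 42) · (263 - 178) = ½ · 59.5 · 85 = 2528.75.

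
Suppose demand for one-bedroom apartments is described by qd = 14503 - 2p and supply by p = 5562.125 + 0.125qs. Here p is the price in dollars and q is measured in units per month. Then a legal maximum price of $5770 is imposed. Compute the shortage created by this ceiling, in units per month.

Rearranging supply gives qs = 8p - 44497. Setting quantity demanded equal to quantity supplied, 14503 - 2p = 8p - 44497, gives p* = 5900 and q* = 2703.
Since 5770 < 5900, the ceiling is binding.
At p = 5770: qd = 14503 - 2·5770 = 2963 and qs = 8·5770 - 44497 = 1663.
Shortage = qd - qs = 2963 - 1663 = 1300.

1300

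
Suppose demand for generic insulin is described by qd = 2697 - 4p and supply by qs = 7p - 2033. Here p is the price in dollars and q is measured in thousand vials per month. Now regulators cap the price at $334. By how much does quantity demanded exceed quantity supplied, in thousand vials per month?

1056

Without the control the market clears where 2697 - 4p = 7p - 2033, i.e. p* = 430 and q* = 977.
The ceiling of 334 is below the equilibrium price 430, so it binds.
At p = 334: qd = 2697 - 4·334 = 1361 and qs = 7·334 - 2033 = 305.
Shortage = qd - qs = 1361 - 305 = 1056.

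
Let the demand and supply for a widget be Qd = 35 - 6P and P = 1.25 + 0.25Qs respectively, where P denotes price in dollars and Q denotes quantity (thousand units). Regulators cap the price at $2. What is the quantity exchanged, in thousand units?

Rearranging supply gives Qs = 4P - 5. Setting quantity demanded equal to quantity supplied, 35 - 6P = 4P - 5, gives P* = 4 and Q* = 11.
Since 2 < 4, the ceiling is binding.
At P = 2: Qd = 35 - 6·2 = 23 and Qs = 4·2 - 5 = 3.
The quantity actually transacted is the short side, supply: 3.

3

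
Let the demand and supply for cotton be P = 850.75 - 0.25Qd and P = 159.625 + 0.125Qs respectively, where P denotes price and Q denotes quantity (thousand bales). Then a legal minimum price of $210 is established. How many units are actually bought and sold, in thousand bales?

1843

Rearranging demand gives Qd = 3403 - 4P; rearranging supply gives Qs = 8P - 1277. Setting quantity demanded equal to quantity supplied, 3403 - 4P = 8P - 1277, gives P* = 390 and Q* = 1843.
The floor of 210 is below the equilibrium price 390, so it is not binding; the market clears at P* = 390, Q* = 1843.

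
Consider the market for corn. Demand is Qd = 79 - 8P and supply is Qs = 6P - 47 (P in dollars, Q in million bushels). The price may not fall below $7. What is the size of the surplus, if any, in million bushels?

0

Setting quantity demanded equal to quantity supplied, 79 - 8P = 6P - 47, gives P* = 9 and Q* = 7.
The floor of 7 is below the equilibrium price 9, so it is not binding; the market clears at P* = 9, Q* = 7.
Since the control does not bind, there is no surplus.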